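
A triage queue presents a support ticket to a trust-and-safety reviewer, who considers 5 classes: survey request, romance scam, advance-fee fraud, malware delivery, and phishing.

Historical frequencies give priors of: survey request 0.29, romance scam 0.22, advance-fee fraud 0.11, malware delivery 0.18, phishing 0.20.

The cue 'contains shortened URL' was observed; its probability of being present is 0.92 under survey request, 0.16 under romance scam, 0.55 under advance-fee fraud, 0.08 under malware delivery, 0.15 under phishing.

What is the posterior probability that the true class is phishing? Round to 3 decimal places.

Multiply each prior by the likelihood of the cue:
  survey request: 0.29 × 0.92 = 0.2668
  romance scam: 0.22 × 0.16 = 0.0352
  advance-fee fraud: 0.11 × 0.55 = 0.0605
  malware delivery: 0.18 × 0.08 = 0.0144
  phishing: 0.20 × 0.15 = 0.03
Marginal likelihood of the evidence = 0.4069.
P(phishing | evidence) = 0.03 / 0.4069 ≈ 0.074.

0.074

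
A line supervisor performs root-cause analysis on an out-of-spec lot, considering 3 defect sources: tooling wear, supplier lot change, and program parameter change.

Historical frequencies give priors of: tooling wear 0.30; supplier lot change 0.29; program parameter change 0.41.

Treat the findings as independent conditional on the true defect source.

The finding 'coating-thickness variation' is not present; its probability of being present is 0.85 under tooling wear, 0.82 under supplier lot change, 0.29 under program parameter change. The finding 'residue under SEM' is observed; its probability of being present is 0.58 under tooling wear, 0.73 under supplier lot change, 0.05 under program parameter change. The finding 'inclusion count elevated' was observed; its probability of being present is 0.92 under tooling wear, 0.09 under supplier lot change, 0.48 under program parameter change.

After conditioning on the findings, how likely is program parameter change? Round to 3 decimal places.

0.203

For each hypothesis, the unnormalized posterior weight is prior × product of the finding likelihoods (using 1 − P(present | H) for each absent finding):
  tooling wear: 0.30 × (1 − 0.85) × 0.58 × 0.92 = 0.024012
  supplier lot change: 0.29 × (1 − 0.82) × 0.73 × 0.09 = 0.0034295
  program parameter change: 0.41 × (1 − 0.29) × 0.05 × 0.48 = 0.0069864
Normalizing constant Z = 0.024012 + 0.0034295 + 0.0069864 = 0.034428.
P(program parameter change | evidence) = 0.0069864 / 0.034428 ≈ 0.203.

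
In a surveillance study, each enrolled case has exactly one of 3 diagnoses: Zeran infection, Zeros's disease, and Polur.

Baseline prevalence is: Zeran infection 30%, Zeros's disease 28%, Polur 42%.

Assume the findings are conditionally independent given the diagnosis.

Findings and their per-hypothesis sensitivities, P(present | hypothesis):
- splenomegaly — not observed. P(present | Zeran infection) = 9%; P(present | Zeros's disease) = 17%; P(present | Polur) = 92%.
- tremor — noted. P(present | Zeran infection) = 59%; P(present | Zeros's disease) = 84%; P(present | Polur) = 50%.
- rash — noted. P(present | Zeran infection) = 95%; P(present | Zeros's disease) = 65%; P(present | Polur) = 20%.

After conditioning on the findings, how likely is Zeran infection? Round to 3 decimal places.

Multiply each prior by the joint likelihood of the evidence pattern (using 1 − P(present | H) for each absent finding):
  Zeran infection: 0.30 × (1 − 0.09) × 0.59 × 0.95 = 0.15302
  Zeros's disease: 0.28 × (1 − 0.17) × 0.84 × 0.65 = 0.12689
  Polur: 0.42 × (1 − 0.92) × 0.50 × 0.20 = 0.00336
The unnormalized weights sum to 0.28327.
P(Zeran infection | evidence) = 0.15302 / 0.28327 ≈ 0.540.

0.540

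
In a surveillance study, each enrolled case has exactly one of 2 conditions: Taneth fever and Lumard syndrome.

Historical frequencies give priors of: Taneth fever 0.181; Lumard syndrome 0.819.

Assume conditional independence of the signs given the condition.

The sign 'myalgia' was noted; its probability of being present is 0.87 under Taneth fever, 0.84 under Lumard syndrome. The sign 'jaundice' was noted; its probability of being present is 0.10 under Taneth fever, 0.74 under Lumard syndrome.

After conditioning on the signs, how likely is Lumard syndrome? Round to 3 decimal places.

For each hypothesis, the unnormalized posterior weight is prior × product of the sign likelihoods:
  Taneth fever: 0.181 × 0.87 × 0.10 = 0.015747
  Lumard syndrome: 0.819 × 0.84 × 0.74 = 0.50909
The unnormalized weights sum to 0.52484.
P(Lumard syndrome | evidence) = 0.50909 / 0.52484 ≈ 0.970.

0.970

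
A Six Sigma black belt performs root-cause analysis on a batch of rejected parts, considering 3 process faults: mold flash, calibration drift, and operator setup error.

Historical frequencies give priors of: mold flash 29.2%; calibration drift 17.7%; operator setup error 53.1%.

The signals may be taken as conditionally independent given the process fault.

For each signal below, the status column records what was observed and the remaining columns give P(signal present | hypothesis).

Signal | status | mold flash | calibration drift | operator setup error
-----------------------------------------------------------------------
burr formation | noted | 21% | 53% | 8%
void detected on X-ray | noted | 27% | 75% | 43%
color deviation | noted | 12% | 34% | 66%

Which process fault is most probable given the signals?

calibration drift

For each hypothesis, the unnormalized posterior weight is prior × product of the signal likelihoods:
  mold flash: 0.292 × 0.21 × 0.27 × 0.12 = 0.0019868
  calibration drift: 0.177 × 0.53 × 0.75 × 0.34 = 0.023922
  operator setup error: 0.531 × 0.08 × 0.43 × 0.66 = 0.012056
Normalizing constant Z = 0.0019868 + 0.023922 + 0.012056 = 0.037964.
P(mold flash | evidence) ≈ 0.0019868 / 0.037964 ≈ 0.052
P(calibration drift | evidence) ≈ 0.023922 / 0.037964 ≈ 0.630
P(operator setup error | evidence) ≈ 0.012056 / 0.037964 ≈ 0.318
The largest is 0.630, so calibration drift is most probable.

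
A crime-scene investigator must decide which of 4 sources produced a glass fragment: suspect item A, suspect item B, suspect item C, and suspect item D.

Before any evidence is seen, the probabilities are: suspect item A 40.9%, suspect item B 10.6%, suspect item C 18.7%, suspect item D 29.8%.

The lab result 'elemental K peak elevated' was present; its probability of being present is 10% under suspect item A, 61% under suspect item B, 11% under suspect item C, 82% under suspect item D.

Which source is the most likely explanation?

suspect item D

By Bayes' rule, the unnormalized weight for each hypothesis is prior × likelihood:
  suspect item A: 0.409 × 0.10 = 0.0409
  suspect item B: 0.106 × 0.61 = 0.06466
  suspect item C: 0.187 × 0.11 = 0.02057
  suspect item D: 0.298 × 0.82 = 0.24436
Normalizing constant Z = 0.0409 + 0.06466 + 0.02057 + 0.24436 = 0.37049.
P(suspect item A | evidence) ≈ 0.0409 / 0.37049 ≈ 0.110
P(suspect item B | evidence) ≈ 0.06466 / 0.37049 ≈ 0.175
P(suspect item C | evidence) ≈ 0.02057 / 0.37049 ≈ 0.056
P(suspect item D | evidence) ≈ 0.24436 / 0.37049 ≈ 0.660
The largest is 0.660, so suspect item D is most probable.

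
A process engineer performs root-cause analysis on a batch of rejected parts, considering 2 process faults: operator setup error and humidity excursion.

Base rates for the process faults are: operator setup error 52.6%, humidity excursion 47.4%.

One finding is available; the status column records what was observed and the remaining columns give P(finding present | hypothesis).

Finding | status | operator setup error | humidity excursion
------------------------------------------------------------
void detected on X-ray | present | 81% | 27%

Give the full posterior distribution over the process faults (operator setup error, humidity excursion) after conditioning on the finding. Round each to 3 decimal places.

0.769, 0.231

Multiply each prior by the likelihood of the finding:
  operator setup error: 0.526 × 0.81 = 0.42606
  humidity excursion: 0.474 × 0.27 = 0.12798
Marginal likelihood of the evidence = 0.55404.
P(operator setup error | evidence) = 0.42606 / 0.55404 ≈ 0.769
P(humidity excursion | evidence) = 0.12798 / 0.55404 ≈ 0.231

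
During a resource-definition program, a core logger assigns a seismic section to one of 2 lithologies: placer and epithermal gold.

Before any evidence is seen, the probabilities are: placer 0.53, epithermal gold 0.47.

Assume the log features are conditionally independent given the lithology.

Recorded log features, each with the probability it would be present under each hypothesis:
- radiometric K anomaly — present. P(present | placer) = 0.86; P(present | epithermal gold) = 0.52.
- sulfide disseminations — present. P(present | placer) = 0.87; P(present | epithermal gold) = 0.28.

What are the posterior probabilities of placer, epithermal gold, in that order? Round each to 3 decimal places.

0.853, 0.147

By Bayes' rule with conditional independence, the unnormalized weight for each hypothesis is prior × ∏ likelihoods:
  placer: 0.53 × 0.86 × 0.87 = 0.39655
  epithermal gold: 0.47 × 0.52 × 0.28 = 0.068432
Normalizing constant Z = 0.39655 + 0.068432 = 0.46498.
P(placer | evidence) = 0.39655 / 0.46498 ≈ 0.853
P(epithermal gold | evidence) = 0.068432 / 0.46498 ≈ 0.147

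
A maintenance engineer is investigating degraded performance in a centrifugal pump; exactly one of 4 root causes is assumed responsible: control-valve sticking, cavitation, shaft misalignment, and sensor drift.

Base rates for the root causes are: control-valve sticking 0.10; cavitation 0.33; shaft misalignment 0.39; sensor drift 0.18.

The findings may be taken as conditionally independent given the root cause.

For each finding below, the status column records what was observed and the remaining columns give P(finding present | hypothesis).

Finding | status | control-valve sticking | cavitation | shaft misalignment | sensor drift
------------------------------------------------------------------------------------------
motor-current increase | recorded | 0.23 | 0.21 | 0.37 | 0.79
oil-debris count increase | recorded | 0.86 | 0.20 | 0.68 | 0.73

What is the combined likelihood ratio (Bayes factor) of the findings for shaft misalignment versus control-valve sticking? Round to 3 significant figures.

Joint likelihood of the evidence pattern under each hypothesis:
  shaft misalignment: 0.37 × 0.68 = 0.2516
  control-valve sticking: 0.23 × 0.86 = 0.1978
Bayes factor = 0.2516 / 0.1978 ≈ 1.27

1.27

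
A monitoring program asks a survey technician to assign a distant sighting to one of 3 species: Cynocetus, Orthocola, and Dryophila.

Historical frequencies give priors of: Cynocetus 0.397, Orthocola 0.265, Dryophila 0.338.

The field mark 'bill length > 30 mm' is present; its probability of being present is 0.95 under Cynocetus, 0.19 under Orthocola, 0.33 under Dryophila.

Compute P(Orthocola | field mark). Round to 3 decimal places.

For each hypothesis, the unnormalized posterior weight is prior × likelihood:
  Cynocetus: 0.397 × 0.95 = 0.37715
  Orthocola: 0.265 × 0.19 = 0.05035
  Dryophila: 0.338 × 0.33 = 0.11154
Normalizing constant Z = 0.37715 + 0.05035 + 0.11154 = 0.53904.
P(Orthocola | evidence) = 0.05035 / 0.53904 ≈ 0.093.

0.093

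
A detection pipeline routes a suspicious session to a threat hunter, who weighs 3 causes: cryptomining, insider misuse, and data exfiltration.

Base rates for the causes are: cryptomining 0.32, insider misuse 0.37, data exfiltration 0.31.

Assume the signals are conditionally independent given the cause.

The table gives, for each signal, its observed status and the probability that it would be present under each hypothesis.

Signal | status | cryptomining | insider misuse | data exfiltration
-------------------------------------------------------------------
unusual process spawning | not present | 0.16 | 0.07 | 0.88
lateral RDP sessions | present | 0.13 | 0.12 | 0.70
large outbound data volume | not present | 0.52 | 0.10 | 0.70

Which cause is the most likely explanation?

insider misuse

Multiply each prior by the joint likelihood of the signal pattern (using 1 − P(present | H) for each absent signal):
  cryptomining: 0.32 × (1 − 0.16) × 0.13 × (1 − 0.52) = 0.016773
  insider misuse: 0.37 × (1 − 0.07) × 0.12 × (1 − 0.10) = 0.037163
  data exfiltration: 0.31 × (1 − 0.88) × 0.70 × (1 − 0.70) = 0.007812
Normalizing constant Z = 0.016773 + 0.037163 + 0.007812 = 0.061748.
P(cryptomining | evidence) ≈ 0.016773 / 0.061748 ≈ 0.272
P(insider misuse | evidence) ≈ 0.037163 / 0.061748 ≈ 0.602
P(data exfiltration | evidence) ≈ 0.007812 / 0.061748 ≈ 0.127
The largest is 0.602, so insider misuse is most probable.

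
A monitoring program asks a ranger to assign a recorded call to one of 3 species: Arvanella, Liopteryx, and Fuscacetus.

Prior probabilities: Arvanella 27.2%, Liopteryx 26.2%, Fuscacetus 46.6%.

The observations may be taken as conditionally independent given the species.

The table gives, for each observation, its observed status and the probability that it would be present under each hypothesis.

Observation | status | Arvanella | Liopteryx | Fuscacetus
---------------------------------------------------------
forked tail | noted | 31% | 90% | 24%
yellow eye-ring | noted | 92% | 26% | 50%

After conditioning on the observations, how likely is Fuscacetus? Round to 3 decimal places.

0.287

Multiply each prior by the joint likelihood of the evidence pattern:
  Arvanella: 0.272 × 0.31 × 0.92 = 0.077574
  Liopteryx: 0.262 × 0.90 × 0.26 = 0.061308
  Fuscacetus: 0.466 × 0.24 × 0.50 = 0.05592
Normalizing constant Z = 0.077574 + 0.061308 + 0.05592 = 0.1948.
P(Fuscacetus | evidence) = 0.05592 / 0.1948 ≈ 0.287.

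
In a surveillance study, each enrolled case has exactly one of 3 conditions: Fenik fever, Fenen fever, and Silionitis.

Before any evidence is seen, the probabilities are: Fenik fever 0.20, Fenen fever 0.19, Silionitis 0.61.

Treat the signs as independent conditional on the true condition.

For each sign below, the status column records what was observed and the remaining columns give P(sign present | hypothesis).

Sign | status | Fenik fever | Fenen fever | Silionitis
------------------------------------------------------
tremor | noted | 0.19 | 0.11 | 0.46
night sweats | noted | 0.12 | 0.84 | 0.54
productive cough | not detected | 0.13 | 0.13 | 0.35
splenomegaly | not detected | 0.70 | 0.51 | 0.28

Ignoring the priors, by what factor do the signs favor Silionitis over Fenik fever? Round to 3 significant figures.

Take the product of per-sign likelihoods under each hypothesis (using 1 − P(present | H) for each absent sign), then divide.
  Silionitis: 0.46 × 0.54 × (1 − 0.35) × (1 − 0.28) = 0.11625
  Fenik fever: 0.19 × 0.12 × (1 − 0.13) × (1 − 0.70) = 0.0059508
Bayes factor = 0.11625 / 0.0059508 ≈ 19.5

19.5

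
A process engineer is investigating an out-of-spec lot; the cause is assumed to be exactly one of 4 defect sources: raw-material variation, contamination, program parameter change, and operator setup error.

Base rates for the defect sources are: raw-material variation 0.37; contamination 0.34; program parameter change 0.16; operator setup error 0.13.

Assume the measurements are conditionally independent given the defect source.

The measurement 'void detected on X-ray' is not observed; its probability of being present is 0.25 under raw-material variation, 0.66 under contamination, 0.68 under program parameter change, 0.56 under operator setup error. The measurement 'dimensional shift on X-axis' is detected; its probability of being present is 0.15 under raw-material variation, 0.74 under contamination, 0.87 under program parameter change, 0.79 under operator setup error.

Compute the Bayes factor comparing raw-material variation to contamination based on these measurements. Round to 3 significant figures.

Take the product of per-measurement likelihoods under each hypothesis (using 1 − P(present | H) for each absent measurement), then divide.
  raw-material variation: (1 − 0.25) × 0.15 = 0.1125
  contamination: (1 − 0.66) × 0.74 = 0.2516
Bayes factor = 0.1125 / 0.2516 ≈ 0.447

0.447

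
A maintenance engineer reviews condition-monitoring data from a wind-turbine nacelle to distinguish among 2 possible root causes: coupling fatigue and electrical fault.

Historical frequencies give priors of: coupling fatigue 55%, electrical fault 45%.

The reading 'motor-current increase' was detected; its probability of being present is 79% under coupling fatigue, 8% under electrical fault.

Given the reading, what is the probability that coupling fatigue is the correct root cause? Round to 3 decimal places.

0.923

By Bayes' rule, the unnormalized weight for each hypothesis is prior × likelihood:
  coupling fatigue: 0.55 × 0.79 = 0.4345
  electrical fault: 0.45 × 0.08 = 0.036
Marginal likelihood of the evidence = 0.4705.
P(coupling fatigue | evidence) = 0.4345 / 0.4705 ≈ 0.923.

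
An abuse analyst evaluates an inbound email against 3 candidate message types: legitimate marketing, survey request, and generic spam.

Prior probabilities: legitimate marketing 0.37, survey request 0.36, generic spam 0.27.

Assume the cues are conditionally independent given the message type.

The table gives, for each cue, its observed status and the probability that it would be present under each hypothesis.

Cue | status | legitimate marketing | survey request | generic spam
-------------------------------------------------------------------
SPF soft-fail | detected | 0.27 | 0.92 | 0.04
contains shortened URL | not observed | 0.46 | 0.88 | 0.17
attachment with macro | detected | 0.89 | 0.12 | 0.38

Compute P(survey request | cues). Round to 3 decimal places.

For each hypothesis, the unnormalized posterior weight is prior × product of the cue likelihoods (using 1 − P(present | H) for each absent cue):
  legitimate marketing: 0.37 × 0.27 × (1 − 0.46) × 0.89 = 0.048012
  survey request: 0.36 × 0.92 × (1 − 0.88) × 0.12 = 0.0047693
  generic spam: 0.27 × 0.04 × (1 − 0.17) × 0.38 = 0.0034063
The unnormalized weights sum to 0.056188.
P(survey request | evidence) = 0.0047693 / 0.056188 ≈ 0.085.

0.085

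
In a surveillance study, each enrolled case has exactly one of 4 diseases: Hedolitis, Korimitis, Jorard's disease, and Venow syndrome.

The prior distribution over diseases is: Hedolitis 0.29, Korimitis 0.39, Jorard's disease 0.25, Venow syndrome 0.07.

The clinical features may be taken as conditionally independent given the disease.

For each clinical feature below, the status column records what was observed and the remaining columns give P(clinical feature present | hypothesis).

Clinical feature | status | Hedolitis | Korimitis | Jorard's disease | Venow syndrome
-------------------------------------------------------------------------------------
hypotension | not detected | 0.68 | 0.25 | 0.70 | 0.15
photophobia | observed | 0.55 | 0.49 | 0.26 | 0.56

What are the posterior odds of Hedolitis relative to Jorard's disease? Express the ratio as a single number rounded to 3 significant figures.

2.62

The normalizing constant cancels in an odds ratio, so compute prior × likelihood for the two hypotheses only (using 1 − P(present | H) for each absent clinical feature):
  Hedolitis: 0.29 × (1 − 0.68) × 0.55 = 0.05104
  Jorard's disease: 0.25 × (1 − 0.70) × 0.26 = 0.0195
Odds(Hedolitis : Jorard's disease) = 0.05104 / 0.0195 ≈ 2.62.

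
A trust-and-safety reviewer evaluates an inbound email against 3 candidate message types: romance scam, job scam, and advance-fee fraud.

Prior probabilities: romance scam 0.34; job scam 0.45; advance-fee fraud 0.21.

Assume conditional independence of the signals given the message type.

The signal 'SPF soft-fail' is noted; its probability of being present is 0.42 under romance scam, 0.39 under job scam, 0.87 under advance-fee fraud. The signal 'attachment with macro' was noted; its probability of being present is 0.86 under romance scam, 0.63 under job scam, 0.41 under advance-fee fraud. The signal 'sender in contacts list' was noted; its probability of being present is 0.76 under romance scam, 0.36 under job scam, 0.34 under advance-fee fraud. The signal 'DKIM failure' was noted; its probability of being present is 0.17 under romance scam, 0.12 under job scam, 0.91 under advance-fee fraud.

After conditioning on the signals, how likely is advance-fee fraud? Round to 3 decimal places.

Multiply each prior by the joint likelihood of the signal pattern:
  romance scam: 0.34 × 0.42 × 0.86 × 0.76 × 0.17 = 0.015867
  job scam: 0.45 × 0.39 × 0.63 × 0.36 × 0.12 = 0.0047764
  advance-fee fraud: 0.21 × 0.87 × 0.41 × 0.34 × 0.91 = 0.023176
Normalizing constant Z = 0.015867 + 0.0047764 + 0.023176 = 0.043819.
P(advance-fee fraud | evidence) = 0.023176 / 0.043819 ≈ 0.529.

0.529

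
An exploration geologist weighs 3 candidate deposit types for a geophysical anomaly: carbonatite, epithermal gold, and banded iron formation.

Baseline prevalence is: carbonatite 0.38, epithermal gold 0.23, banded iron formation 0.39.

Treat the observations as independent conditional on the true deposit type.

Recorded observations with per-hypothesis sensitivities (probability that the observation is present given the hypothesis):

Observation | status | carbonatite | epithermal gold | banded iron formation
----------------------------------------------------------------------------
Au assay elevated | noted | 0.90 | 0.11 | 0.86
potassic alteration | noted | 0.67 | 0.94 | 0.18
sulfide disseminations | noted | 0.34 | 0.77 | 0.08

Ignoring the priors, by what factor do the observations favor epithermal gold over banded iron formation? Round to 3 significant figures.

6.43

The Bayes factor is the ratio of the joint likelihoods of the evidence pattern under the two hypotheses.
  epithermal gold: 0.11 × 0.94 × 0.77 = 0.079618
  banded iron formation: 0.86 × 0.18 × 0.08 = 0.012384
Bayes factor = 0.079618 / 0.012384 ≈ 6.43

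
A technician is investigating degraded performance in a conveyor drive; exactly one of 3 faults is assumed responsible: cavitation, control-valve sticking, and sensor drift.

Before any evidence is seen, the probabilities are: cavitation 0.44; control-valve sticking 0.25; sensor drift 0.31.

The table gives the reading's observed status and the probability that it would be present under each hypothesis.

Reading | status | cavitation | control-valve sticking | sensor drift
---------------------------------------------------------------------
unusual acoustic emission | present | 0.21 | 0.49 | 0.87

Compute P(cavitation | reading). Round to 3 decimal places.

Multiply each prior by the likelihood of the reading:
  cavitation: 0.44 × 0.21 = 0.0924
  control-valve sticking: 0.25 × 0.49 = 0.1225
  sensor drift: 0.31 × 0.87 = 0.2697
Normalizing constant Z = 0.0924 + 0.1225 + 0.2697 = 0.4846.
P(cavitation | evidence) = 0.0924 / 0.4846 ≈ 0.191.

0.191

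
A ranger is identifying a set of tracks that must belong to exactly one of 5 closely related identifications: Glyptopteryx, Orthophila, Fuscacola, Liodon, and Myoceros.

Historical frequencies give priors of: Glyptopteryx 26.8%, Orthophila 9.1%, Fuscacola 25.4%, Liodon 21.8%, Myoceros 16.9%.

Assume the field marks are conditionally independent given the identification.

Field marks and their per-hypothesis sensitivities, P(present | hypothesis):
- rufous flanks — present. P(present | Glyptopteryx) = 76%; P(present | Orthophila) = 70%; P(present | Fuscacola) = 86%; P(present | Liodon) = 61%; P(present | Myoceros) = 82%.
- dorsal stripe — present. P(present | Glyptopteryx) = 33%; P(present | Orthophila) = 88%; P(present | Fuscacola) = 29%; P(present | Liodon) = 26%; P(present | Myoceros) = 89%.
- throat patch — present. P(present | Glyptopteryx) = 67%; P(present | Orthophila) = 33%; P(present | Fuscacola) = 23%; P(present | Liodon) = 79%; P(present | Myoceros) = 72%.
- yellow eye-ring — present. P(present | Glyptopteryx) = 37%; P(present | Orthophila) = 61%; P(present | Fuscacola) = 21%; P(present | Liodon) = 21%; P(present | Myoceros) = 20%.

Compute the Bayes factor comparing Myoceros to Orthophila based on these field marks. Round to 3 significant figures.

0.848

The Bayes factor is the ratio of the joint likelihoods of the field mark pattern under the two hypotheses.
  Myoceros: 0.82 × 0.89 × 0.72 × 0.20 = 0.10509
  Orthophila: 0.70 × 0.88 × 0.33 × 0.61 = 0.124
Bayes factor = 0.10509 / 0.124 ≈ 0.848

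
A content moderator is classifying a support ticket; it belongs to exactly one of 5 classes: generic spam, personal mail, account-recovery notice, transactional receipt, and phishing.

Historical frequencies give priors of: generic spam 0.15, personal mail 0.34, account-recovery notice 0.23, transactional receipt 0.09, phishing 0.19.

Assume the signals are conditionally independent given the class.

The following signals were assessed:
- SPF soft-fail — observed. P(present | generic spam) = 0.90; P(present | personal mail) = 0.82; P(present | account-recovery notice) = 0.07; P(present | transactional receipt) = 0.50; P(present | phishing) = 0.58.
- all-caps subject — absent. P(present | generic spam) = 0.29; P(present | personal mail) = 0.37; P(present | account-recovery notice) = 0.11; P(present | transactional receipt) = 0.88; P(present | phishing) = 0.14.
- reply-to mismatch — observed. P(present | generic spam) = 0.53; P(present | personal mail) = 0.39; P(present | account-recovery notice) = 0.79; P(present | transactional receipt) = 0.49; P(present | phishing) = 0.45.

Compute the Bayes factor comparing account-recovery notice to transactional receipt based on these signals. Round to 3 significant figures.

Joint likelihood of the signal pattern under each hypothesis (using 1 − P(present | H) for each absent signal):
  account-recovery notice: 0.07 × (1 − 0.11) × 0.79 = 0.049217
  transactional receipt: 0.50 × (1 − 0.88) × 0.49 = 0.0294
Bayes factor = 0.049217 / 0.0294 ≈ 1.67

1.67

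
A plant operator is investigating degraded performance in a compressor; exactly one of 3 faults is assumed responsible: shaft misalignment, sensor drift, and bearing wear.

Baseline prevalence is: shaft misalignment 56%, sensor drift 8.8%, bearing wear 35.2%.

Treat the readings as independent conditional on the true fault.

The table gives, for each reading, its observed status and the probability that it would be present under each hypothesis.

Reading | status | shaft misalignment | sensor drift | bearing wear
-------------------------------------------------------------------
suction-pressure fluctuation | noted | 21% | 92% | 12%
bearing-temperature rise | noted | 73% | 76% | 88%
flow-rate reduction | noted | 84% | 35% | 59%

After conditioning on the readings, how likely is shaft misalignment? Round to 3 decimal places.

0.624

For each hypothesis, the unnormalized posterior weight is prior × product of the reading likelihoods:
  shaft misalignment: 0.560 × 0.21 × 0.73 × 0.84 = 0.072112
  sensor drift: 0.088 × 0.92 × 0.76 × 0.35 = 0.021535
  bearing wear: 0.352 × 0.12 × 0.88 × 0.59 = 0.021931
Marginal likelihood of the evidence = 0.11558.
P(shaft misalignment | evidence) = 0.072112 / 0.11558 ≈ 0.624.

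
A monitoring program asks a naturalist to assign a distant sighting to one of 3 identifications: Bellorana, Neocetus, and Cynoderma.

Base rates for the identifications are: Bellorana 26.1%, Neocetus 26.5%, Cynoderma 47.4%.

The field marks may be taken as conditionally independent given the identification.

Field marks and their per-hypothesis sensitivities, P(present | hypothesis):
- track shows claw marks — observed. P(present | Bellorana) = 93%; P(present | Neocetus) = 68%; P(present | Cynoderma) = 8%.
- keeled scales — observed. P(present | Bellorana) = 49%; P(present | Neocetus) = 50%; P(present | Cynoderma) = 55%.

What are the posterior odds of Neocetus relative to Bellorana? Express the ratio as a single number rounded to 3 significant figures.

0.758

Posterior odds equal prior odds times the likelihood ratio; only the two competing hypotheses matter.
  Neocetus: 0.265 × 0.68 × 0.50 = 0.0901
  Bellorana: 0.261 × 0.93 × 0.49 = 0.11894
Odds(Neocetus : Bellorana) = 0.0901 / 0.11894 ≈ 0.758.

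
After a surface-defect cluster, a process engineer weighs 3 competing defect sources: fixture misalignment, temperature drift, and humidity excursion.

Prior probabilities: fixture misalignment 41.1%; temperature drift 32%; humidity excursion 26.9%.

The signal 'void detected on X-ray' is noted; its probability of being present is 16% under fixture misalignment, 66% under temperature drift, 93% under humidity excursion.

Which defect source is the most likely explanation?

humidity excursion

Multiply each prior by the likelihood of the signal:
  fixture misalignment: 0.411 × 0.16 = 0.06576
  temperature drift: 0.320 × 0.66 = 0.2112
  humidity excursion: 0.269 × 0.93 = 0.25017
Normalizing constant Z = 0.06576 + 0.2112 + 0.25017 = 0.52713.
P(fixture misalignment | evidence) ≈ 0.06576 / 0.52713 ≈ 0.125
P(temperature drift | evidence) ≈ 0.2112 / 0.52713 ≈ 0.401
P(humidity excursion | evidence) ≈ 0.25017 / 0.52713 ≈ 0.475
The largest is 0.475, so humidity excursion is most probable.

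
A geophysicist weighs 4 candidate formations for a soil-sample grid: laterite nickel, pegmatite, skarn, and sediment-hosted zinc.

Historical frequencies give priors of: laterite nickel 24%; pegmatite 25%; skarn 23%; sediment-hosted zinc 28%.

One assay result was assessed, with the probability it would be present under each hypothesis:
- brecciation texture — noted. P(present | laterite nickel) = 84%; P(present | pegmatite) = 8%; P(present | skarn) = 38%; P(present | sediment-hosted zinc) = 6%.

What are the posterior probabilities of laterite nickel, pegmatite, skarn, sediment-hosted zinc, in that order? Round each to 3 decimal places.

0.619, 0.061, 0.268, 0.052

By Bayes' rule, the unnormalized weight for each hypothesis is prior × likelihood:
  laterite nickel: 0.24 × 0.84 = 0.2016
  pegmatite: 0.25 × 0.08 = 0.02
  skarn: 0.23 × 0.38 = 0.0874
  sediment-hosted zinc: 0.28 × 0.06 = 0.0168
Normalizing constant Z = 0.2016 + 0.02 + 0.0874 + 0.0168 = 0.3258.
P(laterite nickel | evidence) = 0.2016 / 0.3258 ≈ 0.619
P(pegmatite | evidence) = 0.02 / 0.3258 ≈ 0.061
P(skarn | evidence) = 0.0874 / 0.3258 ≈ 0.268
P(sediment-hosted zinc | evidence) = 0.0168 / 0.3258 ≈ 0.052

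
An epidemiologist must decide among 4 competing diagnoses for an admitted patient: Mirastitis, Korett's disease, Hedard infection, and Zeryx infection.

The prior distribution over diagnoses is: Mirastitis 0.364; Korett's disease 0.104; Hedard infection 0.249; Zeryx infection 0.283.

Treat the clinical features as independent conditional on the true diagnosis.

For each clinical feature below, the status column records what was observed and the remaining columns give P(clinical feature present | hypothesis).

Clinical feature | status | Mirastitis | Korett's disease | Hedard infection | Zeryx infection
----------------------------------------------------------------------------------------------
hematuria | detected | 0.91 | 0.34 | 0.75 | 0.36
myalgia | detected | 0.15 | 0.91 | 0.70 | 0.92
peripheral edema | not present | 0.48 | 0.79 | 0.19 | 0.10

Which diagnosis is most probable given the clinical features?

Multiply each prior by the joint likelihood of the clinical feature pattern (using 1 − P(present | H) for each absent clinical feature):
  Mirastitis: 0.364 × 0.91 × 0.15 × (1 − 0.48) = 0.025837
  Korett's disease: 0.104 × 0.34 × 0.91 × (1 − 0.79) = 0.0067573
  Hedard infection: 0.249 × 0.75 × 0.70 × (1 − 0.19) = 0.10589
  Zeryx infection: 0.283 × 0.36 × 0.92 × (1 − 0.10) = 0.084357
Normalizing constant Z = 0.025837 + 0.0067573 + 0.10589 + 0.084357 = 0.22284.
P(Mirastitis | evidence) ≈ 0.025837 / 0.22284 ≈ 0.116
P(Korett's disease | evidence) ≈ 0.0067573 / 0.22284 ≈ 0.030
P(Hedard infection | evidence) ≈ 0.10589 / 0.22284 ≈ 0.475
P(Zeryx infection | evidence) ≈ 0.084357 / 0.22284 ≈ 0.379
The largest is 0.475, so Hedard infection is most probable.

Hedard infection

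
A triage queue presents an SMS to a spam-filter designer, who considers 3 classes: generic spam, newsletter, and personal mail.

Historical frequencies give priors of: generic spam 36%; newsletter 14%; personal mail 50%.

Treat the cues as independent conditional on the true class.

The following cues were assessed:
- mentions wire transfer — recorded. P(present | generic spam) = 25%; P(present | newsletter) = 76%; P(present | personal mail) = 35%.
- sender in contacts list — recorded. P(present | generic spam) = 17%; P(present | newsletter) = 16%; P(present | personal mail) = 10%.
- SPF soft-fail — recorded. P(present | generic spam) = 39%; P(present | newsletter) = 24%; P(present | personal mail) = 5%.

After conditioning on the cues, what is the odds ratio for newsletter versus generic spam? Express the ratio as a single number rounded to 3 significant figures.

0.685

Unnormalized posterior weight (prior times the cue likelihoods) for each of the two hypotheses:
  newsletter: 0.14 × 0.76 × 0.16 × 0.24 = 0.0040858
  generic spam: 0.36 × 0.25 × 0.17 × 0.39 = 0.005967
Odds(newsletter : generic spam) = 0.0040858 / 0.005967 ≈ 0.685.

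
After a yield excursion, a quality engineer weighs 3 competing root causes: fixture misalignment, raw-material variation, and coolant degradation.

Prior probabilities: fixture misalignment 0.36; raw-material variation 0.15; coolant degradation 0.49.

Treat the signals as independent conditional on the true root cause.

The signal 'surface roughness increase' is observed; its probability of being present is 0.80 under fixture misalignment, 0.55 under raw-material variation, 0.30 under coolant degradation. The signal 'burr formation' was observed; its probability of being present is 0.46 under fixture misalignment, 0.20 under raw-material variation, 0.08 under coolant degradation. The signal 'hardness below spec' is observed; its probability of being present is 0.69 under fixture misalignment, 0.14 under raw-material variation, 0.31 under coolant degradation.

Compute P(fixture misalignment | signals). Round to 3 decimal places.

Multiply each prior by the joint likelihood of the signal pattern:
  fixture misalignment: 0.36 × 0.80 × 0.46 × 0.69 = 0.091411
  raw-material variation: 0.15 × 0.55 × 0.20 × 0.14 = 0.00231
  coolant degradation: 0.49 × 0.30 × 0.08 × 0.31 = 0.0036456
Marginal likelihood of the evidence = 0.097367.
P(fixture misalignment | evidence) = 0.091411 / 0.097367 ≈ 0.939.

0.939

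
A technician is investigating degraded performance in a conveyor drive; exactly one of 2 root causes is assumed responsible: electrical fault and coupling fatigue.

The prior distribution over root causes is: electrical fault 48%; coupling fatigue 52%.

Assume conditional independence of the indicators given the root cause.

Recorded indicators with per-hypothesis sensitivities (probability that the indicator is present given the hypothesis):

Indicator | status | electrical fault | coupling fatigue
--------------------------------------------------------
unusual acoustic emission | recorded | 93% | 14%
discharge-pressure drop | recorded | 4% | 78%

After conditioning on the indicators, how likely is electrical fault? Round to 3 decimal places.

Multiply each prior by the joint likelihood of the indicator pattern:
  electrical fault: 0.48 × 0.93 × 0.04 = 0.017856
  coupling fatigue: 0.52 × 0.14 × 0.78 = 0.056784
Marginal likelihood of the evidence = 0.07464.
P(electrical fault | evidence) = 0.017856 / 0.07464 ≈ 0.239.

0.239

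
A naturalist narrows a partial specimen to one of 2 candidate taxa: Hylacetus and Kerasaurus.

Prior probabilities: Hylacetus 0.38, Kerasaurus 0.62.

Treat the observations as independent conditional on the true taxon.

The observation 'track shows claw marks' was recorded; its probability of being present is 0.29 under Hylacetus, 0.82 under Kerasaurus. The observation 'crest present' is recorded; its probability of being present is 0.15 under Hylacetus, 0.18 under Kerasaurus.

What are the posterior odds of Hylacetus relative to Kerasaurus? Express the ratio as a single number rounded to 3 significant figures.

Posterior odds equal prior odds times the likelihood ratio; only the two competing hypotheses matter.
  Hylacetus: 0.38 × 0.29 × 0.15 = 0.01653
  Kerasaurus: 0.62 × 0.82 × 0.18 = 0.091512
Posterior odds = 0.01653 / 0.091512 ≈ 0.181.

0.181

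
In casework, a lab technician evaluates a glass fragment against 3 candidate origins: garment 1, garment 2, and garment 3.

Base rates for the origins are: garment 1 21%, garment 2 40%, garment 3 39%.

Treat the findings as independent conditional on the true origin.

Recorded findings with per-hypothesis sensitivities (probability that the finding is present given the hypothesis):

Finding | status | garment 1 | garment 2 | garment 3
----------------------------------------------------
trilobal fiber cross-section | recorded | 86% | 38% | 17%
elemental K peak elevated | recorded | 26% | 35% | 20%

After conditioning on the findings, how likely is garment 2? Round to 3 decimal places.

Multiply each prior by the joint likelihood of the evidence pattern:
  garment 1: 0.21 × 0.86 × 0.26 = 0.046956
  garment 2: 0.40 × 0.38 × 0.35 = 0.0532
  garment 3: 0.39 × 0.17 × 0.20 = 0.01326
The unnormalized weights sum to 0.11342.
P(garment 2 | evidence) = 0.0532 / 0.11342 ≈ 0.469.

0.469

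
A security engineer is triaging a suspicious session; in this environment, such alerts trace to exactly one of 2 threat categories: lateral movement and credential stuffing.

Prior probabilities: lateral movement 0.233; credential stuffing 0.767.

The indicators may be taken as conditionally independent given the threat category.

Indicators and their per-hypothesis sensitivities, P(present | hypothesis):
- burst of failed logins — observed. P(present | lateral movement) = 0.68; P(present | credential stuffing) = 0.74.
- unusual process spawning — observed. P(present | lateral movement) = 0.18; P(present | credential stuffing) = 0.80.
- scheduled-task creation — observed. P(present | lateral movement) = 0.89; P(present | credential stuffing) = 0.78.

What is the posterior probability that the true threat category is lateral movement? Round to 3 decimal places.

By Bayes' rule with conditional independence, the unnormalized weight for each hypothesis is prior × ∏ likelihoods:
  lateral movement: 0.233 × 0.68 × 0.18 × 0.89 = 0.025382
  credential stuffing: 0.767 × 0.74 × 0.80 × 0.78 = 0.35417
Marginal likelihood of the evidence = 0.37955.
P(lateral movement | evidence) = 0.025382 / 0.37955 ≈ 0.067.

0.067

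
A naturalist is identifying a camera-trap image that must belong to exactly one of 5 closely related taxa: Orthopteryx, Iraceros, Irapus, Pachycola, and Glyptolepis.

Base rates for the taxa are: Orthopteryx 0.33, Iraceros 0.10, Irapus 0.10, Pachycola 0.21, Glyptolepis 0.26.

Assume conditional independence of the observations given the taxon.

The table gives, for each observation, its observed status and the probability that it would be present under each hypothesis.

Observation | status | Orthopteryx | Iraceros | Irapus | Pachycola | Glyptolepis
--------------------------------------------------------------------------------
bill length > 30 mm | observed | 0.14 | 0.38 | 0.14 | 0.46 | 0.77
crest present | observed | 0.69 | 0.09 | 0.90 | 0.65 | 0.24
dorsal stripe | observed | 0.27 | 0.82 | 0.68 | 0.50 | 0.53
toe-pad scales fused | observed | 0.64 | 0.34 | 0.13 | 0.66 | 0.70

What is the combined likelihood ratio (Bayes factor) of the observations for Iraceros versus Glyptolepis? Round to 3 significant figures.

The Bayes factor is the ratio of the joint likelihoods of the evidence pattern under the two hypotheses.
  Iraceros: 0.38 × 0.09 × 0.82 × 0.34 = 0.009535
  Glyptolepis: 0.77 × 0.24 × 0.53 × 0.70 = 0.068561
Bayes factor = 0.009535 / 0.068561 ≈ 0.139

0.139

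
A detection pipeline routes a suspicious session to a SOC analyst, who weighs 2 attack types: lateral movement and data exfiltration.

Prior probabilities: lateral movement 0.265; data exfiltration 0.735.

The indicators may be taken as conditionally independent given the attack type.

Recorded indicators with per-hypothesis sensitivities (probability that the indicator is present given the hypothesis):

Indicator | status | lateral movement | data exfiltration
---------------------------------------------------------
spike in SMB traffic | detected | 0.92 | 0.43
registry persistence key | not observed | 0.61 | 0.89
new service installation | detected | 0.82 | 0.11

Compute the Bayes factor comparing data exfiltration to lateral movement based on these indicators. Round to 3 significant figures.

0.0177

Take the product of per-indicator likelihoods under each hypothesis (using 1 − P(present | H) for each absent indicator), then divide.
  data exfiltration: 0.43 × (1 − 0.89) × 0.11 = 0.005203
  lateral movement: 0.92 × (1 − 0.61) × 0.82 = 0.29422
Bayes factor = 0.005203 / 0.29422 ≈ 0.0177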